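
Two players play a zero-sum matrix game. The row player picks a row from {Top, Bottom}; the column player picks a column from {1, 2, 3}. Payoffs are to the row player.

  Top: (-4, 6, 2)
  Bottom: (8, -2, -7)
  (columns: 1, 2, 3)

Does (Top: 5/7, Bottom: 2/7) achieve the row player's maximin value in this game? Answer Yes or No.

Yes

Against 1 this mix gives (5/7)·(-4) + (2/7)·8 = -4/7.
Against 2 this mix gives (5/7)·6 + (2/7)·(-2) = 26/7.
Against 3 this mix gives (5/7)·2 + (2/7)·(-7) = -4/7.
All of the column player's active replies (1, 3) yield -4/7, and no column does worse for the row player. The mix makes the column player indifferent and guarantees -4/7, so it is optimal.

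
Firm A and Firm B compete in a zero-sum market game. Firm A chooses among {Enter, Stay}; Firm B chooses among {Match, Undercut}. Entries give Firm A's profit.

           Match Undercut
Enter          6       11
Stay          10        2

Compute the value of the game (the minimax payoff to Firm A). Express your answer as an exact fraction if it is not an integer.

98/13

Row minima: Enter → 6, Stay → 2; maximin = 6.
Column maxima: Match → 10, Undercut → 11; minimax = 10.
6 ≠ 10, so there is no saddle point; optimal play is mixed.
Let Firm A play Enter with probability p. Expected payoff against Match: 6p + 10(1−p) = −4p + 10; against Undercut: 11p + 2(1−p) = 9p + 2.
Setting these equal: −4p + 10 = 9p + 2 ⇒ −13p = -8 ⇒ p = 8/13, and the value is (-4)·(8/13) + 10 = 98/13.
For Firm B: with q = P(Match), equating Enter's and Stay's payoffs gives −5q + 11 = 8q + 2 ⇒ q = 9/13.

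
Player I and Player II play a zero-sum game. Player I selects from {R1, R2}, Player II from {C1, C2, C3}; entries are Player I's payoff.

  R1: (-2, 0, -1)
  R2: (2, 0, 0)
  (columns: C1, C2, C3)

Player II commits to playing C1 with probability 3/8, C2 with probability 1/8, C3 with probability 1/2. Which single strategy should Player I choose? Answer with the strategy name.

R2

Expected payoff of R1: (3/8)·(-2) + (1/8)·0 + (1/2)·(-1) = -5/4.
Expected payoff of R2: (3/8)·2 + (1/8)·0 + (1/2)·0 = 3/4.
The largest is 3/4, so Player I's best response is R2.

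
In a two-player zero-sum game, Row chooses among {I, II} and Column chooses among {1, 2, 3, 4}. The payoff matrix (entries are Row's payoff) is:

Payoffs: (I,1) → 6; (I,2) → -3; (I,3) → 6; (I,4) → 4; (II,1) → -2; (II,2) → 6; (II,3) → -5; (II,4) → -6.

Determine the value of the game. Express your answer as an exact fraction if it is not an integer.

6/19

Row minima: I → -3, II → -6; maximin = -3.
Column maxima: 1 → 6, 2 → 6, 3 → 6, 4 → 4; minimax = 4.
-3 ≠ 4, so there is no saddle point; optimal play is mixed.
1 is strictly dominated by 4 (it gives Row strictly more in every row), so Column never plays it.
3 is strictly dominated by 4 (it gives Row strictly more in every row), so Column never plays it.
On the remaining 2×2 (I, II vs 2, 4):
Let Row play I with probability p. Expected payoff against 2: (-3)p + 6(1−p) = −9p + 6; against 4: 4p + (-6)(1−p) = 10p − 6.
Setting these equal: −9p + 6 = 10p − 6 ⇒ −19p = -12 ⇒ p = 12/19, and the value is (-9)·(12/19) + 6 = 6/19.
For Column: with q = P(2), equating I's and II's payoffs gives −7q + 4 = 12q − 6 ⇒ q = 10/19.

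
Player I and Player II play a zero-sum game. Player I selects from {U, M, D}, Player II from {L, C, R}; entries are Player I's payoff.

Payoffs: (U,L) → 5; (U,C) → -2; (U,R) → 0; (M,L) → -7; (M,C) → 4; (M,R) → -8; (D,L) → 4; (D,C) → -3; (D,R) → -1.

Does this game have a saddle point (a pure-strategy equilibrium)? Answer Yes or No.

No

Row minima: U → -2, M → -8, D → -3; maximin = -2.
Column maxima: L → 5, C → 4, R → 0; minimax = 0.
-2 ≠ 0, so no pure-strategy equilibrium exists.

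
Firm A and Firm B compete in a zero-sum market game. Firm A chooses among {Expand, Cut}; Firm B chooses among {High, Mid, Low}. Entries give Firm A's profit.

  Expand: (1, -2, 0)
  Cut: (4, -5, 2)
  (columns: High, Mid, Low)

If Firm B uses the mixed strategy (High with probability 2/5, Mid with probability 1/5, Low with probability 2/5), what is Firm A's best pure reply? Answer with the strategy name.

Cut

Expected payoff of Expand: (2/5)·1 + (1/5)·(-2) + (2/5)·0 = 0.
Expected payoff of Cut: (2/5)·4 + (1/5)·(-5) + (2/5)·2 = 7/5.
The largest is 7/5, so Firm A's best response is Cut.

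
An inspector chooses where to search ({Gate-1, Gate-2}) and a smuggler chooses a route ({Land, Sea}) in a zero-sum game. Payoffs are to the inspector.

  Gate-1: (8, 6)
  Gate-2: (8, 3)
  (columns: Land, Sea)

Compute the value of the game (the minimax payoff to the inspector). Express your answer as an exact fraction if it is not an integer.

Row minima: Gate-1 → 6, Gate-2 → 3; maximin = 6.
Column maxima: Land → 8, Sea → 6; minimax = 6.
Since maximin = minimax = 6, there is a saddle point and the value is 6.

6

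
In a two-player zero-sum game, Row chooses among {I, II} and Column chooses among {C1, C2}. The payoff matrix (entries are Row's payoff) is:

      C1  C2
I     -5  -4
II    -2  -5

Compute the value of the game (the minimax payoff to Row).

-17/4

Row minima: I → -5, II → -5; maximin = -5.
Column maxima: C1 → -2, C2 → -4; minimax = -4.
-5 ≠ -4, so there is no saddle point; optimal play is mixed.
Let Row play I with probability p. Expected payoff against C1: (-5)p + (-2)(1−p) = −3p − 2; against C2: (-4)p + (-5)(1−p) = p − 5.
Setting these equal: −3p − 2 = p − 5 ⇒ −4p = -3 ⇒ p = 3/4, and the value is (-3)·(3/4) − 2 = -17/4.
For Column: with q = P(C1), equating I's and II's payoffs gives −q − 4 = 3q − 5 ⇒ q = 1/4.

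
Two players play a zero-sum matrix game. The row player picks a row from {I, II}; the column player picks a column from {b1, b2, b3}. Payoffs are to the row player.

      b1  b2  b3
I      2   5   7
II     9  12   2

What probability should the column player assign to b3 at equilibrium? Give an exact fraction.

Row minima: I → 2, II → 2; maximin = 2.
Column maxima: b1 → 9, b2 → 12, b3 → 7; minimax = 7.
2 ≠ 7, so there is no saddle point; optimal play is mixed.
b2 is strictly dominated by b1 (it gives the row player strictly more in every row), so the column player never plays it.
On the remaining 2×2 (I, II vs b1, b3):
Let the row player play I with probability p. Expected payoff against b1: 2p + 9(1−p) = −7p + 9; against b3: 7p + 2(1−p) = 5p + 2.
Setting these equal: −7p + 9 = 5p + 2 ⇒ −12p = -7 ⇒ p = 7/12, and the value is (-7)·(7/12) + 9 = 59/12.
For the column player: with q = P(b1), equating I's and II's payoffs gives −5q + 7 = 7q + 2 ⇒ q = 5/12.

7/12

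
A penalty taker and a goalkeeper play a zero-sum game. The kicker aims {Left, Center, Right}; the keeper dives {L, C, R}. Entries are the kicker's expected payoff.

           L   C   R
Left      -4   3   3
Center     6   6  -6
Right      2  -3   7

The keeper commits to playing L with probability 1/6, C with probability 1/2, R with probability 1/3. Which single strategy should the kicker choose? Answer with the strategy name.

Center

Expected payoff of Left: (1/6)·(-4) + (1/2)·3 + (1/3)·3 = 11/6.
Expected payoff of Center: (1/6)·6 + (1/2)·6 + (1/3)·(-6) = 2.
Expected payoff of Right: (1/6)·2 + (1/2)·(-3) + (1/3)·7 = 7/6.
The largest is 2, so the kicker's best response is Center.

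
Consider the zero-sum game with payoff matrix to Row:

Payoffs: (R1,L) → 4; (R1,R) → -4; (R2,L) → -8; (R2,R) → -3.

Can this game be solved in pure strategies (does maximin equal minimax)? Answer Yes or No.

No

Row minima: R1 → -4, R2 → -8; maximin = -4.
Column maxima: L → 4, R → -3; minimax = -3.
-4 ≠ -3, so no pure-strategy equilibrium exists.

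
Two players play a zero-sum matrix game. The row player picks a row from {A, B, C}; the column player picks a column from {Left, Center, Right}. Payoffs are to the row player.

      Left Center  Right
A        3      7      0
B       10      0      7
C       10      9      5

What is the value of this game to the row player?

63/11

Row minima: A → 0, B → 0, C → 5; maximin = 5.
Column maxima: Left → 10, Center → 9, Right → 7; minimax = 7.
5 ≠ 7, so there is no saddle point; optimal play is mixed.
A is strictly dominated by C, so the row player never plays it.
With A eliminated, Left is strictly dominated by Center (it gives the row player strictly more in every remaining row), so the column player never plays it.
On the remaining 2×2 (B, C vs Center, Right):
Let the row player play B with probability p. Expected payoff against Center: 0p + 9(1−p) = −9p + 9; against Right: 7p + 5(1−p) = 2p + 5.
Setting these equal: −9p + 9 = 2p + 5 ⇒ −11p = -4 ⇒ p = 4/11, and the value is (-9)·(4/11) + 9 = 63/11.
For the column player: with q = P(Center), equating B's and C's payoffs gives −7q + 7 = 4q + 5 ⇒ q = 2/11.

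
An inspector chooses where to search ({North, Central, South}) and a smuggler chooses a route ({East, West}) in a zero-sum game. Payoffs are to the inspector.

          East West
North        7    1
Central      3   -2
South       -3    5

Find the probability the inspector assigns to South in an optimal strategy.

Row minima: North → 1, Central → -2, South → -3; maximin = 1.
Column maxima: East → 7, West → 5; minimax = 5.
1 ≠ 5, so there is no saddle point; optimal play is mixed.
Central is strictly dominated by North, so the inspector never plays it.
On the remaining 2×2 (North, South vs East, West):
Let the inspector play North with probability p. Expected payoff against East: 7p + (-3)(1−p) = 10p − 3; against West: 1p + 5(1−p) = −4p + 5.
Setting these equal: 10p − 3 = −4p + 5 ⇒ 14p = 8 ⇒ p = 4/7, and the value is (10)·(4/7) − 3 = 19/7.
For the smuggler: with q = P(East), equating North's and South's payoffs gives 6q + 1 = −8q + 5 ⇒ q = 2/7.

3/7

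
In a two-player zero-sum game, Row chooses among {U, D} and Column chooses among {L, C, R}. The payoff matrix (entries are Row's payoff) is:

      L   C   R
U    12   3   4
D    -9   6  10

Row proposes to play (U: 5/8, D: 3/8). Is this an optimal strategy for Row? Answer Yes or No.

Against L this mix gives (5/8)·12 + (3/8)·(-9) = 33/8.
Against C this mix gives (5/8)·3 + (3/8)·6 = 33/8.
Against R this mix gives (5/8)·4 + (3/8)·10 = 25/4.
All of Column's active replies (L, C) yield 33/8, and no column does worse for Row. The mix makes Column indifferent and guarantees 33/8, so it is optimal.

Yes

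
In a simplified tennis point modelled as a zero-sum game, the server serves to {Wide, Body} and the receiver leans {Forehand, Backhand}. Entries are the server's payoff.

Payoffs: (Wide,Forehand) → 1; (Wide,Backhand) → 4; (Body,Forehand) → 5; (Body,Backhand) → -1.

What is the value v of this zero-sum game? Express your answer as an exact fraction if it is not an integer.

7/3

Row minima: Wide → 1, Body → -1; maximin = 1.
Column maxima: Forehand → 5, Backhand → 4; minimax = 4.
1 ≠ 4, so there is no saddle point; optimal play is mixed.
Let the server play Wide with probability p. Expected payoff against Forehand: 1p + 5(1−p) = −4p + 5; against Backhand: 4p + (-1)(1−p) = 5p − 1.
Setting these equal: −4p + 5 = 5p − 1 ⇒ −9p = -6 ⇒ p = 2/3, and the value is (-4)·(2/3) + 5 = 7/3.
For the receiver: with q = P(Forehand), equating Wide's and Body's payoffs gives −3q + 4 = 6q − 1 ⇒ q = 5/9.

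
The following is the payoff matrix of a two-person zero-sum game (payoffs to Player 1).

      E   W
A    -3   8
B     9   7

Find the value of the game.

93/13

Row minima: A → -3, B → 7; maximin = 7.
Column maxima: E → 9, W → 8; minimax = 8.
7 ≠ 8, so there is no saddle point; optimal play is mixed.
Let Player 1 play A with probability p. Expected payoff against E: (-3)p + 9(1−p) = −12p + 9; against W: 8p + 7(1−p) = p + 7.
Setting these equal: −12p + 9 = p + 7 ⇒ −13p = -2 ⇒ p = 2/13, and the value is (-12)·(2/13) + 9 = 93/13.
For Player 2: with q = P(E), equating A's and B's payoffs gives −11q + 8 = 2q + 7 ⇒ q = 1/13.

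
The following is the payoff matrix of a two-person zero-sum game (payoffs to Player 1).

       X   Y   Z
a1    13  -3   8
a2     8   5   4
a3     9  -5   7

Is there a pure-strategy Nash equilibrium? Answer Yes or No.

No

Row minima: a1 → -3, a2 → 4, a3 → -5; maximin = 4.
Column maxima: X → 13, Y → 5, Z → 8; minimax = 5.
4 ≠ 5, so no pure-strategy equilibrium exists.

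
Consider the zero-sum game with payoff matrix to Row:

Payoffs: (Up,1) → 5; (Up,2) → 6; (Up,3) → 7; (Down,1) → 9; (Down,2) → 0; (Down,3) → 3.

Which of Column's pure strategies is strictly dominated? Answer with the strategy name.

2 holds Row's payoff strictly below 3 in every row: 6 < 7, 0 < 3.
So 3 is strictly dominated for Column.

3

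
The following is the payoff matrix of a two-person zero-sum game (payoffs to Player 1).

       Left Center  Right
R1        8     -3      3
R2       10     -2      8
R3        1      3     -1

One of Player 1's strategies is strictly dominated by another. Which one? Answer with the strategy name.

R1

R2 gives a strictly higher payoff than R1 against every column: 10 > 8, -2 > -3, 8 > 3.
So R1 is strictly dominated and Player 1 never plays it.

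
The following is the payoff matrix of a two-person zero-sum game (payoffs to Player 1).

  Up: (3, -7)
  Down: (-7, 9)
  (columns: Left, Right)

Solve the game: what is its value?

Row minima: Up → -7, Down → -7; maximin = -7.
Column maxima: Left → 3, Right → 9; minimax = 3.
-7 ≠ 3, so there is no saddle point; optimal play is mixed.
Let Player 1 play Up with probability p. Expected payoff against Left: 3p + (-7)(1−p) = 10p − 7; against Right: (-7)p + 9(1−p) = −16p + 9.
Setting these equal: 10p − 7 = −16p + 9 ⇒ 26p = 16 ⇒ p = 8/13, and the value is (10)·(8/13) − 7 = -11/13.
For Player 2: with q = P(Left), equating Up's and Down's payoffs gives 10q − 7 = −16q + 9 ⇒ q = 8/13.

-11/13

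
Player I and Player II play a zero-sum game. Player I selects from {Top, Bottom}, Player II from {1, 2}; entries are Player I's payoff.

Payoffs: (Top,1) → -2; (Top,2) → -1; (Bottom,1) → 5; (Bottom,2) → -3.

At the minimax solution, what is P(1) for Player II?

Row minima: Top → -2, Bottom → -3; maximin = -2.
Column maxima: 1 → 5, 2 → -1; minimax = -1.
-2 ≠ -1, so there is no saddle point; optimal play is mixed.
Let Player I play Top with probability p. Expected payoff against 1: (-2)p + 5(1−p) = −7p + 5; against 2: (-1)p + (-3)(1−p) = 2p − 3.
Setting these equal: −7p + 5 = 2p − 3 ⇒ −9p = -8 ⇒ p = 8/9, and the value is (-7)·(8/9) + 5 = -11/9.
For Player II: with q = P(1), equating Top's and Bottom's payoffs gives −q − 1 = 8q − 3 ⇒ q = 2/9.

2/9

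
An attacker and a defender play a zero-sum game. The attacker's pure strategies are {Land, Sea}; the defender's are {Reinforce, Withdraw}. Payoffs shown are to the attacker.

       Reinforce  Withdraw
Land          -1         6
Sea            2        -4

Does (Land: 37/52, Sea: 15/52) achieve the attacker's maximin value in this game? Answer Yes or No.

Against Reinforce this mix gives (37/52)·(-1) + (15/52)·2 = -7/52.
Against Withdraw this mix gives (37/52)·6 + (15/52)·(-4) = 81/26.
The defender will play Reinforce, holding the attacker to -7/52. Shifting weight toward the row that does better against Reinforce would raise this floor (the equalizing mix achieves 8/13 against both Reinforce and Withdraw), so the proposed strategy is not optimal.

No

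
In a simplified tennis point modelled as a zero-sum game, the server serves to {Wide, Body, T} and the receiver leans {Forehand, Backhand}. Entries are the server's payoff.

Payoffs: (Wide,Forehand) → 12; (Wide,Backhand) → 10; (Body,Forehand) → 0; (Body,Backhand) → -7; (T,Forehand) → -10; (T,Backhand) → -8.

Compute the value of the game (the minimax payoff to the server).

Row minima: Wide → 10, Body → -7, T → -10; maximin = 10.
Column maxima: Forehand → 12, Backhand → 10; minimax = 10.
Since maximin = minimax = 10, there is a saddle point and the value is 10.

10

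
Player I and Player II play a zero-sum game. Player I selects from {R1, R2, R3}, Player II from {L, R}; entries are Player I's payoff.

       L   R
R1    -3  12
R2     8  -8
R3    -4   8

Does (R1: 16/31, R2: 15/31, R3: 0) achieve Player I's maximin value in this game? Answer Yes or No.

Against L this mix gives (16/31)·(-3) + (15/31)·8 = 72/31.
Against R this mix gives (16/31)·12 + (15/31)·(-8) = 72/31.
All of Player II's active replies (L, R) yield 72/31, and no column does worse for Player I. The mix makes Player II indifferent and guarantees 72/31, so it is optimal.

Yes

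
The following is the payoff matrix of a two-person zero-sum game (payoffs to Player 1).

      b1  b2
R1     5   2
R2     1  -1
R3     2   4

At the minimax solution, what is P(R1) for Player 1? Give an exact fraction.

2/5

Row minima: R1 → 2, R2 → -1, R3 → 2; maximin = 2.
Column maxima: b1 → 5, b2 → 4; minimax = 4.
2 ≠ 4, so there is no saddle point; optimal play is mixed.
R2 is strictly dominated by R1, so Player 1 never plays it.
On the remaining 2×2 (R1, R3 vs b1, b2):
Let Player 1 play R1 with probability p. Expected payoff against b1: 5p + 2(1−p) = 3p + 2; against b2: 2p + 4(1−p) = −2p + 4.
Setting these equal: 3p + 2 = −2p + 4 ⇒ 5p = 2 ⇒ p = 2/5, and the value is (3)·(2/5) + 2 = 16/5.
For Player 2: with q = P(b1), equating R1's and R3's payoffs gives 3q + 2 = −2q + 4 ⇒ q = 2/5.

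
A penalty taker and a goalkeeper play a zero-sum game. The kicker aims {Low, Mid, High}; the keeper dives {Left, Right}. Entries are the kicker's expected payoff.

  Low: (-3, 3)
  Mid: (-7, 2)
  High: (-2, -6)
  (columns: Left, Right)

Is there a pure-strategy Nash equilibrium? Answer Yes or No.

No

Row minima: Low → -3, Mid → -7, High → -6; maximin = -3.
Column maxima: Left → -2, Right → 3; minimax = -2.
-3 ≠ -2, so no pure-strategy equilibrium exists.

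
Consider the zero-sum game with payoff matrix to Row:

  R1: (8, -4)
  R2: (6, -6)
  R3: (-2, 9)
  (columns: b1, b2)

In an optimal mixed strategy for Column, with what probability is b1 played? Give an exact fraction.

Row minima: R1 → -4, R2 → -6, R3 → -2; maximin = -2.
Column maxima: b1 → 8, b2 → 9; minimax = 8.
-2 ≠ 8, so there is no saddle point; optimal play is mixed.
R2 is strictly dominated by R1, so Row never plays it.
On the remaining 2×2 (R1, R3 vs b1, b2):
Let Row play R1 with probability p. Expected payoff against b1: 8p + (-2)(1−p) = 10p − 2; against b2: (-4)p + 9(1−p) = −13p + 9.
Setting these equal: 10p − 2 = −13p + 9 ⇒ 23p = 11 ⇒ p = 11/23, and the value is (10)·(11/23) − 2 = 64/23.
For Column: with q = P(b1), equating R1's and R3's payoffs gives 12q − 4 = −11q + 9 ⇒ q = 13/23.

13/23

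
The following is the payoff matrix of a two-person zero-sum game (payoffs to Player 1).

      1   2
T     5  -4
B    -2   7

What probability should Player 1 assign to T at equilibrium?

Row minima: T → -4, B → -2; maximin = -2.
Column maxima: 1 → 5, 2 → 7; minimax = 5.
-2 ≠ 5, so there is no saddle point; optimal play is mixed.
Let Player 1 play T with probability p. Expected payoff against 1: 5p + (-2)(1−p) = 7p − 2; against 2: (-4)p + 7(1−p) = −11p + 7.
Setting these equal: 7p − 2 = −11p + 7 ⇒ 18p = 9 ⇒ p = 1/2, and the value is (7)·(1/2) − 2 = 3/2.
For Player 2: with q = P(1), equating T's and B's payoffs gives 9q − 4 = −9q + 7 ⇒ q = 11/18.

1/2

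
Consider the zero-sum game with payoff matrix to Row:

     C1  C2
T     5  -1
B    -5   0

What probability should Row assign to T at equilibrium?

5/11

Row minima: T → -1, B → -5; maximin = -1.
Column maxima: C1 → 5, C2 → 0; minimax = 0.
-1 ≠ 0, so there is no saddle point; optimal play is mixed.
Let Row play T with probability p. Expected payoff against C1: 5p + (-5)(1−p) = 10p − 5; against C2: (-1)p + 0(1−p) = −p.
Setting these equal: 10p − 5 = −p ⇒ 11p = 5 ⇒ p = 5/11, and the value is (10)·(5/11) − 5 = -5/11.
For Column: with q = P(C1), equating T's and B's payoffs gives 6q − 1 = −5q ⇒ q = 1/11.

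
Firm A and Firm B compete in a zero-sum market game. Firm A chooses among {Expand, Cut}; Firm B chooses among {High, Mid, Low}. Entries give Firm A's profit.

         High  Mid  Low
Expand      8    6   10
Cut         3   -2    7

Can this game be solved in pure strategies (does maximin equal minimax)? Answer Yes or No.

Row minima: Expand → 6, Cut → -2; maximin = 6.
Column maxima: High → 8, Mid → 6, Low → 10; minimax = 6.
maximin = minimax = 6, so a saddle point exists.

Yes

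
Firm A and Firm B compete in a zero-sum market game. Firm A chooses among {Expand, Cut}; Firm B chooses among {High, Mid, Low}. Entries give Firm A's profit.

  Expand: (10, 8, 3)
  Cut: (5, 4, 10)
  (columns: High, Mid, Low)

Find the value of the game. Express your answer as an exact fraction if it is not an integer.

68/11

Row minima: Expand → 3, Cut → 4; maximin = 4.
Column maxima: High → 10, Mid → 8, Low → 10; minimax = 8.
4 ≠ 8, so there is no saddle point; optimal play is mixed.
High is strictly dominated by Mid (it gives Firm A strictly more in every row), so Firm B never plays it.
On the remaining 2×2 (Expand, Cut vs Mid, Low):
Let Firm A play Expand with probability p. Expected payoff against Mid: 8p + 4(1−p) = 4p + 4; against Low: 3p + 10(1−p) = −7p + 10.
Setting these equal: 4p + 4 = −7p + 10 ⇒ 11p = 6 ⇒ p = 6/11, and the value is (4)·(6/11) + 4 = 68/11.
For Firm B: with q = P(Mid), equating Expand's and Cut's payoffs gives 5q + 3 = −6q + 10 ⇒ q = 7/11.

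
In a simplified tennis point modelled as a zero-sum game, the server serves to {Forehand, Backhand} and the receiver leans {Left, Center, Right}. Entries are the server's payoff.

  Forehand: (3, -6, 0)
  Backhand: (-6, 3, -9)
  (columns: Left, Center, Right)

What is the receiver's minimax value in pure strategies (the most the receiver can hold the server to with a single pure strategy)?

0

Column maxima: Left → 3, Center → 3, Right → 0.
The smallest of these is 0.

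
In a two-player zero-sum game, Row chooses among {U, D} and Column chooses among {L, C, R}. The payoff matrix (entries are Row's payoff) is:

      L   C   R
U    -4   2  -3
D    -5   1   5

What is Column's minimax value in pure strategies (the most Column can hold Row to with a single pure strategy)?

Column maxima: L → -4, C → 2, R → 5.
The smallest of these is -4.

-4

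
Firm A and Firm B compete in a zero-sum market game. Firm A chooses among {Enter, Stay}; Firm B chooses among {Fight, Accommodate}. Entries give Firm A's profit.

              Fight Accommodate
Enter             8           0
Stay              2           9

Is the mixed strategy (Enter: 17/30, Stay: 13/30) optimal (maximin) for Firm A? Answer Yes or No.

Against Fight this mix gives (17/30)·8 + (13/30)·2 = 27/5.
Against Accommodate this mix gives (17/30)·0 + (13/30)·9 = 39/10.
Firm B will play Accommodate, holding Firm A to 39/10. Shifting weight toward the row that does better against Accommodate would raise this floor (the equalizing mix achieves 24/5 against both Accommodate and Fight), so the proposed strategy is not optimal.

No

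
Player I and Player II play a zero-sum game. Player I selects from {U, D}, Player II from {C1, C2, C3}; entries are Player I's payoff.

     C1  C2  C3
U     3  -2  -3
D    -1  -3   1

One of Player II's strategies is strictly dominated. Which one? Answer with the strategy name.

C2 holds Player I's payoff strictly below C1 in every row: -2 < 3, -3 < -1.
So C1 is strictly dominated for Player II.

C1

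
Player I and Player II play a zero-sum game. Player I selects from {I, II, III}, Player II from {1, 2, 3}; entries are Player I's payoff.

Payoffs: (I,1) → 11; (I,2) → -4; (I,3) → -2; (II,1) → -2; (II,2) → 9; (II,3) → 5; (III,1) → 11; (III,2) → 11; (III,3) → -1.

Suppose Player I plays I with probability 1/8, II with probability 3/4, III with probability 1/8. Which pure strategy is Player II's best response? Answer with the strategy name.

1

If Player II plays 1, Player I's expected payoff is (1/8)·11 + (3/4)·(-2) + (1/8)·11 = 5/4.
If Player II plays 2, Player I's expected payoff is (1/8)·(-4) + (3/4)·9 + (1/8)·11 = 61/8.
If Player II plays 3, Player I's expected payoff is (1/8)·(-2) + (3/4)·5 + (1/8)·(-1) = 27/8.
Player II minimizes Player I's payoff; the smallest is 5/4, so the best response is 1.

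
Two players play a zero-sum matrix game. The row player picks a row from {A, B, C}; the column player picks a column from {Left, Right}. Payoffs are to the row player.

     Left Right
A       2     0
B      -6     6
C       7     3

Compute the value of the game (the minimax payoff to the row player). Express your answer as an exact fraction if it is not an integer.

15/4

Row minima: A → 0, B → -6, C → 3; maximin = 3.
Column maxima: Left → 7, Right → 6; minimax = 6.
3 ≠ 6, so there is no saddle point; optimal play is mixed.
A is strictly dominated by C, so the row player never plays it.
On the remaining 2×2 (B, C vs Left, Right):
Let the row player play B with probability p. Expected payoff against Left: (-6)p + 7(1−p) = −13p + 7; against Right: 6p + 3(1−p) = 3p + 3.
Setting these equal: −13p + 7 = 3p + 3 ⇒ −16p = -4 ⇒ p = 1/4, and the value is (-13)·(1/4) + 7 = 15/4.
For the column player: with q = P(Left), equating B's and C's payoffs gives −12q + 6 = 4q + 3 ⇒ q = 3/16.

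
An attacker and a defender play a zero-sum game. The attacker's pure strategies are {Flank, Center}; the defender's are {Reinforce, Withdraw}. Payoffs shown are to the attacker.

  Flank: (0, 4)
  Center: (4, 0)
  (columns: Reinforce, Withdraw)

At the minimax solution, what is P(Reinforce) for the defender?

Row minima: Flank → 0, Center → 0; maximin = 0.
Column maxima: Reinforce → 4, Withdraw → 4; minimax = 4.
0 ≠ 4, so there is no saddle point; optimal play is mixed.
Let the attacker play Flank with probability p. Expected payoff against Reinforce: 0p + 4(1−p) = −4p + 4; against Withdraw: 4p + 0(1−p) = 4p.
Setting these equal: −4p + 4 = 4p ⇒ −8p = -4 ⇒ p = 1/2, and the value is (-4)·(1/2) + 4 = 2.
For the defender: with q = P(Reinforce), equating Flank's and Center's payoffs gives −4q + 4 = 4q ⇒ q = 1/2.

1/2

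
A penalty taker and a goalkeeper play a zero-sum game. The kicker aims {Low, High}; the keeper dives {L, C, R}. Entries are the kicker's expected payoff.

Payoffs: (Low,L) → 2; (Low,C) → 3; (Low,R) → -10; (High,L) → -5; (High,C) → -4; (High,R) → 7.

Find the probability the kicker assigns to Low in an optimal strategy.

Row minima: Low → -10, High → -5; maximin = -5.
Column maxima: L → 2, C → 3, R → 7; minimax = 2.
-5 ≠ 2, so there is no saddle point; optimal play is mixed.
C is strictly dominated by L (it gives the kicker strictly more in every row), so the keeper never plays it.
On the remaining 2×2 (Low, High vs L, R):
Let the kicker play Low with probability p. Expected payoff against L: 2p + (-5)(1−p) = 7p − 5; against R: (-10)p + 7(1−p) = −17p + 7.
Setting these equal: 7p − 5 = −17p + 7 ⇒ 24p = 12 ⇒ p = 1/2, and the value is (7)·(1/2) − 5 = -3/2.
For the keeper: with q = P(L), equating Low's and High's payoffs gives 12q − 10 = −12q + 7 ⇒ q = 17/24.

1/2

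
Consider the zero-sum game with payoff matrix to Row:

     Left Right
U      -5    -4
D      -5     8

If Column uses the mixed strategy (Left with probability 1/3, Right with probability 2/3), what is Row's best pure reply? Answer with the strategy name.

Expected payoff of U: (1/3)·(-5) + (2/3)·(-4) = -13/3.
Expected payoff of D: (1/3)·(-5) + (2/3)·8 = 11/3.
The largest is 11/3, so Row's best response is D.

D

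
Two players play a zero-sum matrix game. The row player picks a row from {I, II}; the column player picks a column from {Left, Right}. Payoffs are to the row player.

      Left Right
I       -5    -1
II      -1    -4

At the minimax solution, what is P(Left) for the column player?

3/7

Row minima: I → -5, II → -4; maximin = -4.
Column maxima: Left → -1, Right → -1; minimax = -1.
-4 ≠ -1, so there is no saddle point; optimal play is mixed.
Let the row player play I with probability p. Expected payoff against Left: (-5)p + (-1)(1−p) = −4p − 1; against Right: (-1)p + (-4)(1−p) = 3p − 4.
Setting these equal: −4p − 1 = 3p − 4 ⇒ −7p = -3 ⇒ p = 3/7, and the value is (-4)·(3/7) − 1 = -19/7.
For the column player: with q = P(Left), equating I's and II's payoffs gives −4q − 1 = 3q − 4 ⇒ q = 3/7.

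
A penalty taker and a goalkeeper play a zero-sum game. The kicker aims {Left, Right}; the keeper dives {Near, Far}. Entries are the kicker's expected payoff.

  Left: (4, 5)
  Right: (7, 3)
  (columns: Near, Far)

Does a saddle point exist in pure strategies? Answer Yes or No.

No

Row minima: Left → 4, Right → 3; maximin = 4.
Column maxima: Near → 7, Far → 5; minimax = 5.
4 ≠ 5, so no pure-strategy equilibrium exists.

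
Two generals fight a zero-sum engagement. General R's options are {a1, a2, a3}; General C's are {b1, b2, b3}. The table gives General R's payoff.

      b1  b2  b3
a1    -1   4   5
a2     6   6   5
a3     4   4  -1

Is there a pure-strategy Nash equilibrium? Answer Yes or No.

Row minima: a1 → -1, a2 → 5, a3 → -1; maximin = 5.
Column maxima: b1 → 6, b2 → 6, b3 → 5; minimax = 5.
maximin = minimax = 5, so a saddle point exists.

Yes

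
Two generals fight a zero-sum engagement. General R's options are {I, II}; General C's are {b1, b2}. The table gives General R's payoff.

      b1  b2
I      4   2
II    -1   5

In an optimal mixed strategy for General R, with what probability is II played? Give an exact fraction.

Row minima: I → 2, II → -1; maximin = 2.
Column maxima: b1 → 4, b2 → 5; minimax = 4.
2 ≠ 4, so there is no saddle point; optimal play is mixed.
Let General R play I with probability p. Expected payoff against b1: 4p + (-1)(1−p) = 5p − 1; against b2: 2p + 5(1−p) = −3p + 5.
Setting these equal: 5p − 1 = −3p + 5 ⇒ 8p = 6 ⇒ p = 3/4, and the value is (5)·(3/4) − 1 = 11/4.
For General C: with q = P(b1), equating I's and II's payoffs gives 2q + 2 = −6q + 5 ⇒ q = 3/8.

1/4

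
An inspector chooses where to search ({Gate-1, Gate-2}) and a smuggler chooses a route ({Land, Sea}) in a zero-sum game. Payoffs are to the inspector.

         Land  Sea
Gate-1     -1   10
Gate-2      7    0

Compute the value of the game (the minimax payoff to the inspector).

Row minima: Gate-1 → -1, Gate-2 → 0; maximin = 0.
Column maxima: Land → 7, Sea → 10; minimax = 7.
0 ≠ 7, so there is no saddle point; optimal play is mixed.
Let the inspector play Gate-1 with probability p. Expected payoff against Land: (-1)p + 7(1−p) = −8p + 7; against Sea: 10p + 0(1−p) = 10p.
Setting these equal: −8p + 7 = 10p ⇒ −18p = -7 ⇒ p = 7/18, and the value is (-8)·(7/18) + 7 = 35/9.
For the smuggler: with q = P(Land), equating Gate-1's and Gate-2's payoffs gives −11q + 10 = 7q ⇒ q = 5/9.

35/9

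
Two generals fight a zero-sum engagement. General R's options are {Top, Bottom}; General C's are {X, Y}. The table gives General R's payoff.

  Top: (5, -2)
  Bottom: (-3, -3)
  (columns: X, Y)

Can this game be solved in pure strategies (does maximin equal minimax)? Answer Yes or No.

Row minima: Top → -2, Bottom → -3; maximin = -2.
Column maxima: X → 5, Y → -2; minimax = -2.
maximin = minimax = -2, so a saddle point exists.

Yes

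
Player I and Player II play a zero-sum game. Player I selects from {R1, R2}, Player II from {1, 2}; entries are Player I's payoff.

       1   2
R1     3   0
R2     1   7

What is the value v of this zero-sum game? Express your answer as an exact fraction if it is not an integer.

Row minima: R1 → 0, R2 → 1; maximin = 1.
Column maxima: 1 → 3, 2 → 7; minimax = 3.
1 ≠ 3, so there is no saddle point; optimal play is mixed.
Let Player I play R1 with probability p. Expected payoff against 1: 3p + 1(1−p) = 2p + 1; against 2: 0p + 7(1−p) = −7p + 7.
Setting these equal: 2p + 1 = −7p + 7 ⇒ 9p = 6 ⇒ p = 2/3, and the value is (2)·(2/3) + 1 = 7/3.
For Player II: with q = P(1), equating R1's and R2's payoffs gives 3q = −6q + 7 ⇒ q = 7/9.

7/3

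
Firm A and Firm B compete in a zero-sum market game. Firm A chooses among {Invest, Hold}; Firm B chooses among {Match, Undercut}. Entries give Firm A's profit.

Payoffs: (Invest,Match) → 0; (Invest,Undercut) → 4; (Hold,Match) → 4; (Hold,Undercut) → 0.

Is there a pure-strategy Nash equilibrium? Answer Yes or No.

No

Row minima: Invest → 0, Hold → 0; maximin = 0.
Column maxima: Match → 4, Undercut → 4; minimax = 4.
0 ≠ 4, so no pure-strategy equilibrium exists.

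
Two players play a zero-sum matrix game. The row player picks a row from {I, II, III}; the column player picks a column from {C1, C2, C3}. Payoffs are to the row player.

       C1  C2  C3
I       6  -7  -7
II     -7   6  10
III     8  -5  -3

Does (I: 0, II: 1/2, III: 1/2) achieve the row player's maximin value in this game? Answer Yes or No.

Against C1 this mix gives (1/2)·(-7) + (1/2)·8 = 1/2.
Against C2 this mix gives (1/2)·6 + (1/2)·(-5) = 1/2.
Against C3 this mix gives (1/2)·10 + (1/2)·(-3) = 7/2.
All of the column player's active replies (C1, C2) yield 1/2, and no column does worse for the row player. The mix makes the column player indifferent and guarantees 1/2, so it is optimal.

Yes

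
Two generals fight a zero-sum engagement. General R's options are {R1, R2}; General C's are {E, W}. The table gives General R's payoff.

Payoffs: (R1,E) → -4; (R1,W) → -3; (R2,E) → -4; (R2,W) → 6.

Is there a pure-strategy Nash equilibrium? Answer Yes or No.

Row minima: R1 → -4, R2 → -4; maximin = -4.
Column maxima: E → -4, W → 6; minimax = -4.
maximin = minimax = -4, so a saddle point exists.

Yes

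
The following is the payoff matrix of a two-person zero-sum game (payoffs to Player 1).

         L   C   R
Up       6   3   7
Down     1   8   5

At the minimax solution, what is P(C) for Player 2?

Row minima: Up → 3, Down → 1; maximin = 3.
Column maxima: L → 6, C → 8, R → 7; minimax = 6.
3 ≠ 6, so there is no saddle point; optimal play is mixed.
R is strictly dominated by L (it gives Player 1 strictly more in every row), so Player 2 never plays it.
On the remaining 2×2 (Up, Down vs L, C):
Let Player 1 play Up with probability p. Expected payoff against L: 6p + 1(1−p) = 5p + 1; against C: 3p + 8(1−p) = −5p + 8.
Setting these equal: 5p + 1 = −5p + 8 ⇒ 10p = 7 ⇒ p = 7/10, and the value is (5)·(7/10) + 1 = 9/2.
For Player 2: with q = P(L), equating Up's and Down's payoffs gives 3q + 3 = −7q + 8 ⇒ q = 1/2.

1/2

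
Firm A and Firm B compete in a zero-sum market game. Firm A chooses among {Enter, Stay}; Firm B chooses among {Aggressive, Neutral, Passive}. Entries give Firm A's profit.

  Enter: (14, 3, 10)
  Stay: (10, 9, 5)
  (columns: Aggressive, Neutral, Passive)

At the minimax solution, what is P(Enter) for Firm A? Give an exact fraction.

4/11

Row minima: Enter → 3, Stay → 5; maximin = 5.
Column maxima: Aggressive → 14, Neutral → 9, Passive → 10; minimax = 9.
5 ≠ 9, so there is no saddle point; optimal play is mixed.
Aggressive is strictly dominated by Neutral (it gives Firm A strictly more in every row), so Firm B never plays it.
On the remaining 2×2 (Enter, Stay vs Neutral, Passive):
Let Firm A play Enter with probability p. Expected payoff against Neutral: 3p + 9(1−p) = −6p + 9; against Passive: 10p + 5(1−p) = 5p + 5.
Setting these equal: −6p + 9 = 5p + 5 ⇒ −11p = -4 ⇒ p = 4/11, and the value is (-6)·(4/11) + 9 = 75/11.
For Firm B: with q = P(Neutral), equating Enter's and Stay's payoffs gives −7q + 10 = 4q + 5 ⇒ q = 5/11.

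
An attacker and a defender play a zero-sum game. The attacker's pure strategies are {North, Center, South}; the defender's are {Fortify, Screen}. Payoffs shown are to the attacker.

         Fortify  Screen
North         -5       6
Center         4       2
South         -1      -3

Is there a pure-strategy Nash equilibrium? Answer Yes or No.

Row minima: North → -5, Center → 2, South → -3; maximin = 2.
Column maxima: Fortify → 4, Screen → 6; minimax = 4.
2 ≠ 4, so no pure-strategy equilibrium exists.

No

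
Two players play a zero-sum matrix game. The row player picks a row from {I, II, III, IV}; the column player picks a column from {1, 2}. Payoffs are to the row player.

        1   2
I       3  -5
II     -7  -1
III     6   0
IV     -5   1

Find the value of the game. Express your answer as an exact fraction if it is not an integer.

Row minima: I → -5, II → -7, III → 0, IV → -5; maximin = 0.
Column maxima: 1 → 6, 2 → 1; minimax = 1.
0 ≠ 1, so there is no saddle point; optimal play is mixed.
I is strictly dominated by III, so the row player never plays it.
II is strictly dominated by III, so the row player never plays it.
On the remaining 2×2 (III, IV vs 1, 2):
Let the row player play III with probability p. Expected payoff against 1: 6p + (-5)(1−p) = 11p − 5; against 2: 0p + 1(1−p) = −p + 1.
Setting these equal: 11p − 5 = −p + 1 ⇒ 12p = 6 ⇒ p = 1/2, and the value is (11)·(1/2) − 5 = 1/2.
For the column player: with q = P(1), equating III's and IV's payoffs gives 6q = −6q + 1 ⇒ q = 1/12.

1/2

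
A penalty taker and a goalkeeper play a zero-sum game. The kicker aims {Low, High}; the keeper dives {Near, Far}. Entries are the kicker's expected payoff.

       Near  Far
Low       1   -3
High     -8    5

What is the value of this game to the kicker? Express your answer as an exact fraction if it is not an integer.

-19/17

Row minima: Low → -3, High → -8; maximin = -3.
Column maxima: Near → 1, Far → 5; minimax = 1.
-3 ≠ 1, so there is no saddle point; optimal play is mixed.
Let the kicker play Low with probability p. Expected payoff against Near: 1p + (-8)(1−p) = 9p − 8; against Far: (-3)p + 5(1−p) = −8p + 5.
Setting these equal: 9p − 8 = −8p + 5 ⇒ 17p = 13 ⇒ p = 13/17, and the value is (9)·(13/17) − 8 = -19/17.
For the keeper: with q = P(Near), equating Low's and High's payoffs gives 4q − 3 = −13q + 5 ⇒ q = 8/17.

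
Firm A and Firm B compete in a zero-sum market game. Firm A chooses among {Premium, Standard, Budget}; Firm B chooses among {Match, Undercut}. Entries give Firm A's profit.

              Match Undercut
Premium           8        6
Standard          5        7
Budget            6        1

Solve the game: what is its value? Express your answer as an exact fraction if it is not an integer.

13/2

Row minima: Premium → 6, Standard → 5, Budget → 1; maximin = 6.
Column maxima: Match → 8, Undercut → 7; minimax = 7.
6 ≠ 7, so there is no saddle point; optimal play is mixed.
Budget is strictly dominated by Premium, so Firm A never plays it.
On the remaining 2×2 (Premium, Standard vs Match, Undercut):
Let Firm A play Premium with probability p. Expected payoff against Match: 8p + 5(1−p) = 3p + 5; against Undercut: 6p + 7(1−p) = −p + 7.
Setting these equal: 3p + 5 = −p + 7 ⇒ 4p = 2 ⇒ p = 1/2, and the value is (3)·(1/2) + 5 = 13/2.
For Firm B: with q = P(Match), equating Premium's and Standard's payoffs gives 2q + 6 = −2q + 7 ⇒ q = 1/4.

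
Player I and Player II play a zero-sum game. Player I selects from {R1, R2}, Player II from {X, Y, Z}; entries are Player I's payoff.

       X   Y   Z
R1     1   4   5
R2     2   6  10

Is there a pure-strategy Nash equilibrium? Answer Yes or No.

Yes

Row minima: R1 → 1, R2 → 2; maximin = 2.
Column maxima: X → 2, Y → 6, Z → 10; minimax = 2.
maximin = minimax = 2, so a saddle point exists.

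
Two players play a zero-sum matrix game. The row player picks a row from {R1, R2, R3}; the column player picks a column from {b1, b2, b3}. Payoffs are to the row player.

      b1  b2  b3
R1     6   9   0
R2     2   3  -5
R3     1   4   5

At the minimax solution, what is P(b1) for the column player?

Row minima: R1 → 0, R2 → -5, R3 → 1; maximin = 1.
Column maxima: b1 → 6, b2 → 9, b3 → 5; minimax = 5.
1 ≠ 5, so there is no saddle point; optimal play is mixed.
R2 is strictly dominated by R1, so the row player never plays it.
b2 is strictly dominated by b1 (it gives the row player strictly more in every row), so the column player never plays it.
On the remaining 2×2 (R1, R3 vs b1, b3):
Let the row player play R1 with probability p. Expected payoff against b1: 6p + 1(1−p) = 5p + 1; against b3: 0p + 5(1−p) = −5p + 5.
Setting these equal: 5p + 1 = −5p + 5 ⇒ 10p = 4 ⇒ p = 2/5, and the value is (5)·(2/5) + 1 = 3.
For the column player: with q = P(b1), equating R1's and R3's payoffs gives 6q = −4q + 5 ⇒ q = 1/2.

1/2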